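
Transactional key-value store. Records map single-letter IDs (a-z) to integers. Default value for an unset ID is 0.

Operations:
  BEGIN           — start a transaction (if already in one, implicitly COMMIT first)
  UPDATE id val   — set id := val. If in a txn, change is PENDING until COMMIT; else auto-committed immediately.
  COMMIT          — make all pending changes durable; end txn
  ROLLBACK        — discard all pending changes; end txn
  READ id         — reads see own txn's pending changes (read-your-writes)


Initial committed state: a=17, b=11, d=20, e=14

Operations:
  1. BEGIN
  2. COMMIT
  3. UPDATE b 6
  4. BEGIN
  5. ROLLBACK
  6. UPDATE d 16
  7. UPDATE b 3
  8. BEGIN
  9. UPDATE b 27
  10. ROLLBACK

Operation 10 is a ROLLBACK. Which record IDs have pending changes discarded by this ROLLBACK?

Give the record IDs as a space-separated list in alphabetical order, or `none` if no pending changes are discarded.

Answer: b

Derivation:
Initial committed: {a=17, b=11, d=20, e=14}
Op 1: BEGIN: in_txn=True, pending={}
Op 2: COMMIT: merged [] into committed; committed now {a=17, b=11, d=20, e=14}
Op 3: UPDATE b=6 (auto-commit; committed b=6)
Op 4: BEGIN: in_txn=True, pending={}
Op 5: ROLLBACK: discarded pending []; in_txn=False
Op 6: UPDATE d=16 (auto-commit; committed d=16)
Op 7: UPDATE b=3 (auto-commit; committed b=3)
Op 8: BEGIN: in_txn=True, pending={}
Op 9: UPDATE b=27 (pending; pending now {b=27})
Op 10: ROLLBACK: discarded pending ['b']; in_txn=False
ROLLBACK at op 10 discards: ['b']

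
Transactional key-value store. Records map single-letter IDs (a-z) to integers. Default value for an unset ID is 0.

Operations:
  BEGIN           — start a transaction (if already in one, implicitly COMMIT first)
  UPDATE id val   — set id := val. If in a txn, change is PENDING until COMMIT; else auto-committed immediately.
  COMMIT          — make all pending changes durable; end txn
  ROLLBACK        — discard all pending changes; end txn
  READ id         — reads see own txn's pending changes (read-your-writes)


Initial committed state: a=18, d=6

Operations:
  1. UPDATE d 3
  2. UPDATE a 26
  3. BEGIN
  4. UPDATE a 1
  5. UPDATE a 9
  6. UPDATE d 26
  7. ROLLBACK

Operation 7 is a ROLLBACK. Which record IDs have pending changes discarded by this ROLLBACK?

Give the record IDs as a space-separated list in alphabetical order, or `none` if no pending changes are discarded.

Answer: a d

Derivation:
Initial committed: {a=18, d=6}
Op 1: UPDATE d=3 (auto-commit; committed d=3)
Op 2: UPDATE a=26 (auto-commit; committed a=26)
Op 3: BEGIN: in_txn=True, pending={}
Op 4: UPDATE a=1 (pending; pending now {a=1})
Op 5: UPDATE a=9 (pending; pending now {a=9})
Op 6: UPDATE d=26 (pending; pending now {a=9, d=26})
Op 7: ROLLBACK: discarded pending ['a', 'd']; in_txn=False
ROLLBACK at op 7 discards: ['a', 'd']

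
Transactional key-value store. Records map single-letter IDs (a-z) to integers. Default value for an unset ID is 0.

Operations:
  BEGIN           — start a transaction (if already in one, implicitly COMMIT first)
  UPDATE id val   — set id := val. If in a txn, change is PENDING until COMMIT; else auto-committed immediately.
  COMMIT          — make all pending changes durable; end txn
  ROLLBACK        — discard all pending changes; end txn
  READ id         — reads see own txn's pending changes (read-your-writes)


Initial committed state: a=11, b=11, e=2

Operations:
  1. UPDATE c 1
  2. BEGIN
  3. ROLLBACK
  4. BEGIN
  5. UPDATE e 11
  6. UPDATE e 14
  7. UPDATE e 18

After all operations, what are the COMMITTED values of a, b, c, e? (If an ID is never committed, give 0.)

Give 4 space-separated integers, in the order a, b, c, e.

Initial committed: {a=11, b=11, e=2}
Op 1: UPDATE c=1 (auto-commit; committed c=1)
Op 2: BEGIN: in_txn=True, pending={}
Op 3: ROLLBACK: discarded pending []; in_txn=False
Op 4: BEGIN: in_txn=True, pending={}
Op 5: UPDATE e=11 (pending; pending now {e=11})
Op 6: UPDATE e=14 (pending; pending now {e=14})
Op 7: UPDATE e=18 (pending; pending now {e=18})
Final committed: {a=11, b=11, c=1, e=2}

Answer: 11 11 1 2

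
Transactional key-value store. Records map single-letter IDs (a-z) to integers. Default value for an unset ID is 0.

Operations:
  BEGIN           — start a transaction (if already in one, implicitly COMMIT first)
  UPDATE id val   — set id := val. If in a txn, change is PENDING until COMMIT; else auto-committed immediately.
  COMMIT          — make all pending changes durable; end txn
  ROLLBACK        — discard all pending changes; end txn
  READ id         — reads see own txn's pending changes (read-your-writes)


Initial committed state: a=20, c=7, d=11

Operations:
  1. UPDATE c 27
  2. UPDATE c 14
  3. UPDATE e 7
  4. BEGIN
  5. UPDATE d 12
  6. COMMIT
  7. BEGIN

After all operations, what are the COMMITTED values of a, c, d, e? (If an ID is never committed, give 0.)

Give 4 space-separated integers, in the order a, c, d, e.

Answer: 20 14 12 7

Derivation:
Initial committed: {a=20, c=7, d=11}
Op 1: UPDATE c=27 (auto-commit; committed c=27)
Op 2: UPDATE c=14 (auto-commit; committed c=14)
Op 3: UPDATE e=7 (auto-commit; committed e=7)
Op 4: BEGIN: in_txn=True, pending={}
Op 5: UPDATE d=12 (pending; pending now {d=12})
Op 6: COMMIT: merged ['d'] into committed; committed now {a=20, c=14, d=12, e=7}
Op 7: BEGIN: in_txn=True, pending={}
Final committed: {a=20, c=14, d=12, e=7}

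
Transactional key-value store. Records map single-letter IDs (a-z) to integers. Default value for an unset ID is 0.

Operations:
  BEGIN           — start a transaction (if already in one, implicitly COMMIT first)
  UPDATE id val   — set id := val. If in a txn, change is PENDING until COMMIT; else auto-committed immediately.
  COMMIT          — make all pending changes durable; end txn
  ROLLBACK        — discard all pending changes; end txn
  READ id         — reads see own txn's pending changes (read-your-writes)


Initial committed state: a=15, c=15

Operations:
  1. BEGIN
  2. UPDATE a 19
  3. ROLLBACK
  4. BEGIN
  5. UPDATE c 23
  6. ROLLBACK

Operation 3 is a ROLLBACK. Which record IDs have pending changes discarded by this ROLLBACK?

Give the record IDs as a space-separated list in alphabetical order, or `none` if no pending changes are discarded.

Answer: a

Derivation:
Initial committed: {a=15, c=15}
Op 1: BEGIN: in_txn=True, pending={}
Op 2: UPDATE a=19 (pending; pending now {a=19})
Op 3: ROLLBACK: discarded pending ['a']; in_txn=False
Op 4: BEGIN: in_txn=True, pending={}
Op 5: UPDATE c=23 (pending; pending now {c=23})
Op 6: ROLLBACK: discarded pending ['c']; in_txn=False
ROLLBACK at op 3 discards: ['a']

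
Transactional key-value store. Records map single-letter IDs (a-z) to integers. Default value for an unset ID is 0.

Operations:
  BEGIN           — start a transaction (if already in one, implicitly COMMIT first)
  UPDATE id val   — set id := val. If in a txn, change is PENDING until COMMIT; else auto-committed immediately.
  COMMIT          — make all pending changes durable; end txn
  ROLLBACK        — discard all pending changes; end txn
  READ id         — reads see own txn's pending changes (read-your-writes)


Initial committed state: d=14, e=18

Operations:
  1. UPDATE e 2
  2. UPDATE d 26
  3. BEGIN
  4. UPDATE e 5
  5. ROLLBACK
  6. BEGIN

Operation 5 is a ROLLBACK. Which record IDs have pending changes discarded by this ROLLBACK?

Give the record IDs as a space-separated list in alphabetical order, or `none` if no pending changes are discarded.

Initial committed: {d=14, e=18}
Op 1: UPDATE e=2 (auto-commit; committed e=2)
Op 2: UPDATE d=26 (auto-commit; committed d=26)
Op 3: BEGIN: in_txn=True, pending={}
Op 4: UPDATE e=5 (pending; pending now {e=5})
Op 5: ROLLBACK: discarded pending ['e']; in_txn=False
Op 6: BEGIN: in_txn=True, pending={}
ROLLBACK at op 5 discards: ['e']

Answer: e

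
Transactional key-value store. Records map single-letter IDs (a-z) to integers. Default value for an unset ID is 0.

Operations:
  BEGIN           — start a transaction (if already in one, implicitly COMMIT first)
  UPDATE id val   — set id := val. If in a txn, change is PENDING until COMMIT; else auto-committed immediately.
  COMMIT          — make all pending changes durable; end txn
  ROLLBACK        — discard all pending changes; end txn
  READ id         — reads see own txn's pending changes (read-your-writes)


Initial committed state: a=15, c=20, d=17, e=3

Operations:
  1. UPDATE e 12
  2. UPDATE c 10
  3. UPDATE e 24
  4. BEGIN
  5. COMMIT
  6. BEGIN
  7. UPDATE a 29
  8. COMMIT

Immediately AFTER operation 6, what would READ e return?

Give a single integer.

Answer: 24

Derivation:
Initial committed: {a=15, c=20, d=17, e=3}
Op 1: UPDATE e=12 (auto-commit; committed e=12)
Op 2: UPDATE c=10 (auto-commit; committed c=10)
Op 3: UPDATE e=24 (auto-commit; committed e=24)
Op 4: BEGIN: in_txn=True, pending={}
Op 5: COMMIT: merged [] into committed; committed now {a=15, c=10, d=17, e=24}
Op 6: BEGIN: in_txn=True, pending={}
After op 6: visible(e) = 24 (pending={}, committed={a=15, c=10, d=17, e=24})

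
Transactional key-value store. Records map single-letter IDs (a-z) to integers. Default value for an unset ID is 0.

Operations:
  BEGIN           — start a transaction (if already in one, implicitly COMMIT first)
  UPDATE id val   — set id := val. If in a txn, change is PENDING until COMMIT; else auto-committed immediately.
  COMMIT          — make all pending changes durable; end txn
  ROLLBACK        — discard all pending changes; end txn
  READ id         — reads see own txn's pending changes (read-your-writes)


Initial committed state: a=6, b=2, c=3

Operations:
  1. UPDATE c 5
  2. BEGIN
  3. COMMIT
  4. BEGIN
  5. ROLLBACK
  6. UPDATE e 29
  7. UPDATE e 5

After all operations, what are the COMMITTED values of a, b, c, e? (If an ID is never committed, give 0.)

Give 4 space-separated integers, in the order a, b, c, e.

Initial committed: {a=6, b=2, c=3}
Op 1: UPDATE c=5 (auto-commit; committed c=5)
Op 2: BEGIN: in_txn=True, pending={}
Op 3: COMMIT: merged [] into committed; committed now {a=6, b=2, c=5}
Op 4: BEGIN: in_txn=True, pending={}
Op 5: ROLLBACK: discarded pending []; in_txn=False
Op 6: UPDATE e=29 (auto-commit; committed e=29)
Op 7: UPDATE e=5 (auto-commit; committed e=5)
Final committed: {a=6, b=2, c=5, e=5}

Answer: 6 2 5 5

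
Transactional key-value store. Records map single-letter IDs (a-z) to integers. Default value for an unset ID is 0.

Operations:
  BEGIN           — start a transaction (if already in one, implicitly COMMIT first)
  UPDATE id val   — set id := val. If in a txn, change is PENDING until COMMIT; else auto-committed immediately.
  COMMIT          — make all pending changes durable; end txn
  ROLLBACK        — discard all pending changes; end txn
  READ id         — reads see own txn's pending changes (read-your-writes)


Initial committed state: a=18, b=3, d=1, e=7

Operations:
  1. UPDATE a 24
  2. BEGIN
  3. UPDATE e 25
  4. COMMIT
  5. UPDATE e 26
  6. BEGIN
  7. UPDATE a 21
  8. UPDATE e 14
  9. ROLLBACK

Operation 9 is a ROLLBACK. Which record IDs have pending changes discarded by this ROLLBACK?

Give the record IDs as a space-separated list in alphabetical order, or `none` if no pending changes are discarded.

Answer: a e

Derivation:
Initial committed: {a=18, b=3, d=1, e=7}
Op 1: UPDATE a=24 (auto-commit; committed a=24)
Op 2: BEGIN: in_txn=True, pending={}
Op 3: UPDATE e=25 (pending; pending now {e=25})
Op 4: COMMIT: merged ['e'] into committed; committed now {a=24, b=3, d=1, e=25}
Op 5: UPDATE e=26 (auto-commit; committed e=26)
Op 6: BEGIN: in_txn=True, pending={}
Op 7: UPDATE a=21 (pending; pending now {a=21})
Op 8: UPDATE e=14 (pending; pending now {a=21, e=14})
Op 9: ROLLBACK: discarded pending ['a', 'e']; in_txn=False
ROLLBACK at op 9 discards: ['a', 'e']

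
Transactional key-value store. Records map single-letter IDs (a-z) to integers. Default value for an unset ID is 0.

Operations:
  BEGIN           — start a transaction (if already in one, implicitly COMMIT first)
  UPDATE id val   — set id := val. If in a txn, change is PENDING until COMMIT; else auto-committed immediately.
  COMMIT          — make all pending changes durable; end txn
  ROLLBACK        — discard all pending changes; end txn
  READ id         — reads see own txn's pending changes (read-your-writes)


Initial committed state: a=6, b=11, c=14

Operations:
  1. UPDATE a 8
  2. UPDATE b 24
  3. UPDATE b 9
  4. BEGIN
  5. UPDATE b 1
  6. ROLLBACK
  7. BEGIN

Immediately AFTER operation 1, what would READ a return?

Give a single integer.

Answer: 8

Derivation:
Initial committed: {a=6, b=11, c=14}
Op 1: UPDATE a=8 (auto-commit; committed a=8)
After op 1: visible(a) = 8 (pending={}, committed={a=8, b=11, c=14})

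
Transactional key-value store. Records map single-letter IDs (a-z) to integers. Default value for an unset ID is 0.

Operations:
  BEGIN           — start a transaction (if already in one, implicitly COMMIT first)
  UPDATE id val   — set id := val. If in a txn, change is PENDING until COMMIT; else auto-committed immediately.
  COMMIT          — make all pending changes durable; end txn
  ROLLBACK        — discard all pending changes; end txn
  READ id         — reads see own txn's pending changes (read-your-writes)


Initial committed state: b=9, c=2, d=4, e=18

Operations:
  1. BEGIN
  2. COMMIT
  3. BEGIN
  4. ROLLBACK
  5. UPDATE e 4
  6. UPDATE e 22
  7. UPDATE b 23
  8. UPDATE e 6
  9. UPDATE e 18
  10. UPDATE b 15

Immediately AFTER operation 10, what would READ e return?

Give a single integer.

Initial committed: {b=9, c=2, d=4, e=18}
Op 1: BEGIN: in_txn=True, pending={}
Op 2: COMMIT: merged [] into committed; committed now {b=9, c=2, d=4, e=18}
Op 3: BEGIN: in_txn=True, pending={}
Op 4: ROLLBACK: discarded pending []; in_txn=False
Op 5: UPDATE e=4 (auto-commit; committed e=4)
Op 6: UPDATE e=22 (auto-commit; committed e=22)
Op 7: UPDATE b=23 (auto-commit; committed b=23)
Op 8: UPDATE e=6 (auto-commit; committed e=6)
Op 9: UPDATE e=18 (auto-commit; committed e=18)
Op 10: UPDATE b=15 (auto-commit; committed b=15)
After op 10: visible(e) = 18 (pending={}, committed={b=15, c=2, d=4, e=18})

Answer: 18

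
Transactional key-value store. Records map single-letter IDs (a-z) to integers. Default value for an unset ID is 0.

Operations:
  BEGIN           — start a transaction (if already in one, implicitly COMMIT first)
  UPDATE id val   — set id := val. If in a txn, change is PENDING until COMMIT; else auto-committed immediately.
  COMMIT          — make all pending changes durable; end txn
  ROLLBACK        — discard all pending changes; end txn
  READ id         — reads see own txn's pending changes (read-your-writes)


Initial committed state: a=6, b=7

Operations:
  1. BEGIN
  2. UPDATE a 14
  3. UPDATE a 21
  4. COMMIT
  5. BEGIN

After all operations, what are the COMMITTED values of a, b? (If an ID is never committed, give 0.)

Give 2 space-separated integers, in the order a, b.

Answer: 21 7

Derivation:
Initial committed: {a=6, b=7}
Op 1: BEGIN: in_txn=True, pending={}
Op 2: UPDATE a=14 (pending; pending now {a=14})
Op 3: UPDATE a=21 (pending; pending now {a=21})
Op 4: COMMIT: merged ['a'] into committed; committed now {a=21, b=7}
Op 5: BEGIN: in_txn=True, pending={}
Final committed: {a=21, b=7}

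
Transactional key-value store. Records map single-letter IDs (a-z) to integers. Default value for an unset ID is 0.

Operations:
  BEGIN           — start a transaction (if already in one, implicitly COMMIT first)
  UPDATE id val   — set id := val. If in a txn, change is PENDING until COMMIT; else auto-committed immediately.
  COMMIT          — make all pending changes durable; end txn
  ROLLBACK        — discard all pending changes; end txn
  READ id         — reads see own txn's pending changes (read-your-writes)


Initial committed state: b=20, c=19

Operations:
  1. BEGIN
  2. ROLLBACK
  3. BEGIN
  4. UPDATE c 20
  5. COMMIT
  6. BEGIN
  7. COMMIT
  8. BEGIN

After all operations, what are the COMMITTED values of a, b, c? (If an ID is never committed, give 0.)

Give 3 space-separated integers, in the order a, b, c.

Initial committed: {b=20, c=19}
Op 1: BEGIN: in_txn=True, pending={}
Op 2: ROLLBACK: discarded pending []; in_txn=False
Op 3: BEGIN: in_txn=True, pending={}
Op 4: UPDATE c=20 (pending; pending now {c=20})
Op 5: COMMIT: merged ['c'] into committed; committed now {b=20, c=20}
Op 6: BEGIN: in_txn=True, pending={}
Op 7: COMMIT: merged [] into committed; committed now {b=20, c=20}
Op 8: BEGIN: in_txn=True, pending={}
Final committed: {b=20, c=20}

Answer: 0 20 20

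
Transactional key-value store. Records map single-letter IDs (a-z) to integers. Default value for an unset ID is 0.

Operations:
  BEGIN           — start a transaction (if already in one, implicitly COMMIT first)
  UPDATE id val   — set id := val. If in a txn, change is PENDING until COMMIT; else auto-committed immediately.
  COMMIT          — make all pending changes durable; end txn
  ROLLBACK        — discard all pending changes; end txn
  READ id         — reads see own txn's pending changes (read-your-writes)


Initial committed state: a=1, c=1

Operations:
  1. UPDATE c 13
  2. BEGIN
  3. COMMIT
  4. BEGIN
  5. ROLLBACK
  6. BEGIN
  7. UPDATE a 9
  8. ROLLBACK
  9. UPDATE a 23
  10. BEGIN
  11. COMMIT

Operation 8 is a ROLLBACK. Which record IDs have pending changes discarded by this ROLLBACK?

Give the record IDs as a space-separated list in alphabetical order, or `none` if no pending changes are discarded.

Answer: a

Derivation:
Initial committed: {a=1, c=1}
Op 1: UPDATE c=13 (auto-commit; committed c=13)
Op 2: BEGIN: in_txn=True, pending={}
Op 3: COMMIT: merged [] into committed; committed now {a=1, c=13}
Op 4: BEGIN: in_txn=True, pending={}
Op 5: ROLLBACK: discarded pending []; in_txn=False
Op 6: BEGIN: in_txn=True, pending={}
Op 7: UPDATE a=9 (pending; pending now {a=9})
Op 8: ROLLBACK: discarded pending ['a']; in_txn=False
Op 9: UPDATE a=23 (auto-commit; committed a=23)
Op 10: BEGIN: in_txn=True, pending={}
Op 11: COMMIT: merged [] into committed; committed now {a=23, c=13}
ROLLBACK at op 8 discards: ['a']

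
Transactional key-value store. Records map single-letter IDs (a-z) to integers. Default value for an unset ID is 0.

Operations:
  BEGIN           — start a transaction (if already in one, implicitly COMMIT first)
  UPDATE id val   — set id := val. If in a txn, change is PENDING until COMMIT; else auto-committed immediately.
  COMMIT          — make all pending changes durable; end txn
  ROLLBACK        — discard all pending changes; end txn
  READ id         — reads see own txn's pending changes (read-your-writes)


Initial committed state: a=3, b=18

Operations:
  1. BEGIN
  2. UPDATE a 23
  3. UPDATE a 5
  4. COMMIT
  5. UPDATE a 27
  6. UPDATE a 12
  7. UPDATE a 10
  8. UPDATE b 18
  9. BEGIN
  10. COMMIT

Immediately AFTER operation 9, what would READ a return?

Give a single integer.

Answer: 10

Derivation:
Initial committed: {a=3, b=18}
Op 1: BEGIN: in_txn=True, pending={}
Op 2: UPDATE a=23 (pending; pending now {a=23})
Op 3: UPDATE a=5 (pending; pending now {a=5})
Op 4: COMMIT: merged ['a'] into committed; committed now {a=5, b=18}
Op 5: UPDATE a=27 (auto-commit; committed a=27)
Op 6: UPDATE a=12 (auto-commit; committed a=12)
Op 7: UPDATE a=10 (auto-commit; committed a=10)
Op 8: UPDATE b=18 (auto-commit; committed b=18)
Op 9: BEGIN: in_txn=True, pending={}
After op 9: visible(a) = 10 (pending={}, committed={a=10, b=18})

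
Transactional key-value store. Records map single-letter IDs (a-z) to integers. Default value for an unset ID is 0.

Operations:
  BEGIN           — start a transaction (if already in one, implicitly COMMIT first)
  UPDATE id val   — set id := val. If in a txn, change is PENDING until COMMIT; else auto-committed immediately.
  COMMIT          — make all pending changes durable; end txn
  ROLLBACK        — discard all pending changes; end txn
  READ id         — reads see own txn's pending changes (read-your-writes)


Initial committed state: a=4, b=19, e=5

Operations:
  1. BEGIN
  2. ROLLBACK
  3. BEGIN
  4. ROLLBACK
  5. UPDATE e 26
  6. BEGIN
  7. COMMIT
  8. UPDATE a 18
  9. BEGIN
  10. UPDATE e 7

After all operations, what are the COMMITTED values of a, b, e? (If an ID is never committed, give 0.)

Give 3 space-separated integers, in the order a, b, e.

Answer: 18 19 26

Derivation:
Initial committed: {a=4, b=19, e=5}
Op 1: BEGIN: in_txn=True, pending={}
Op 2: ROLLBACK: discarded pending []; in_txn=False
Op 3: BEGIN: in_txn=True, pending={}
Op 4: ROLLBACK: discarded pending []; in_txn=False
Op 5: UPDATE e=26 (auto-commit; committed e=26)
Op 6: BEGIN: in_txn=True, pending={}
Op 7: COMMIT: merged [] into committed; committed now {a=4, b=19, e=26}
Op 8: UPDATE a=18 (auto-commit; committed a=18)
Op 9: BEGIN: in_txn=True, pending={}
Op 10: UPDATE e=7 (pending; pending now {e=7})
Final committed: {a=18, b=19, e=26}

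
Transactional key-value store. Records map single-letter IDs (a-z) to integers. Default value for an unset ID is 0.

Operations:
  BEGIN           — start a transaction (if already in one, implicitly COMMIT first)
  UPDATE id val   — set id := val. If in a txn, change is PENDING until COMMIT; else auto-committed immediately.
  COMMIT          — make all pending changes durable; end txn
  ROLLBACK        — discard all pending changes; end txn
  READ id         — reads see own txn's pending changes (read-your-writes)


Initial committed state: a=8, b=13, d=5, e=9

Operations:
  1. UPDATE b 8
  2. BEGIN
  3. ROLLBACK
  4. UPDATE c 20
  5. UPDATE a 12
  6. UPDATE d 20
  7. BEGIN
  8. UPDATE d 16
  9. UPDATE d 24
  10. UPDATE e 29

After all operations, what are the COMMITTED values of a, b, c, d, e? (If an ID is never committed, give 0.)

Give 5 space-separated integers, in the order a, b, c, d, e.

Answer: 12 8 20 20 9

Derivation:
Initial committed: {a=8, b=13, d=5, e=9}
Op 1: UPDATE b=8 (auto-commit; committed b=8)
Op 2: BEGIN: in_txn=True, pending={}
Op 3: ROLLBACK: discarded pending []; in_txn=False
Op 4: UPDATE c=20 (auto-commit; committed c=20)
Op 5: UPDATE a=12 (auto-commit; committed a=12)
Op 6: UPDATE d=20 (auto-commit; committed d=20)
Op 7: BEGIN: in_txn=True, pending={}
Op 8: UPDATE d=16 (pending; pending now {d=16})
Op 9: UPDATE d=24 (pending; pending now {d=24})
Op 10: UPDATE e=29 (pending; pending now {d=24, e=29})
Final committed: {a=12, b=8, c=20, d=20, e=9}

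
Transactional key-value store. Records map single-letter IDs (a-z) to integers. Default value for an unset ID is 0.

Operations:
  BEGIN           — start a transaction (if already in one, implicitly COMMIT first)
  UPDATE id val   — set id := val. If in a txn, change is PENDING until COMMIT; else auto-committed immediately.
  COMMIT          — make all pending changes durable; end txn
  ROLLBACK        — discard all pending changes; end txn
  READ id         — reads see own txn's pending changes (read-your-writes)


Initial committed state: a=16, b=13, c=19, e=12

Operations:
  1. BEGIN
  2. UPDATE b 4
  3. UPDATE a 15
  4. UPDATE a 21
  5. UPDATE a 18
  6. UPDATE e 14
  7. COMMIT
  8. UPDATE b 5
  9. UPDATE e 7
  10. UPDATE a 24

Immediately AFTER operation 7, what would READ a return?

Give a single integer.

Initial committed: {a=16, b=13, c=19, e=12}
Op 1: BEGIN: in_txn=True, pending={}
Op 2: UPDATE b=4 (pending; pending now {b=4})
Op 3: UPDATE a=15 (pending; pending now {a=15, b=4})
Op 4: UPDATE a=21 (pending; pending now {a=21, b=4})
Op 5: UPDATE a=18 (pending; pending now {a=18, b=4})
Op 6: UPDATE e=14 (pending; pending now {a=18, b=4, e=14})
Op 7: COMMIT: merged ['a', 'b', 'e'] into committed; committed now {a=18, b=4, c=19, e=14}
After op 7: visible(a) = 18 (pending={}, committed={a=18, b=4, c=19, e=14})

Answer: 18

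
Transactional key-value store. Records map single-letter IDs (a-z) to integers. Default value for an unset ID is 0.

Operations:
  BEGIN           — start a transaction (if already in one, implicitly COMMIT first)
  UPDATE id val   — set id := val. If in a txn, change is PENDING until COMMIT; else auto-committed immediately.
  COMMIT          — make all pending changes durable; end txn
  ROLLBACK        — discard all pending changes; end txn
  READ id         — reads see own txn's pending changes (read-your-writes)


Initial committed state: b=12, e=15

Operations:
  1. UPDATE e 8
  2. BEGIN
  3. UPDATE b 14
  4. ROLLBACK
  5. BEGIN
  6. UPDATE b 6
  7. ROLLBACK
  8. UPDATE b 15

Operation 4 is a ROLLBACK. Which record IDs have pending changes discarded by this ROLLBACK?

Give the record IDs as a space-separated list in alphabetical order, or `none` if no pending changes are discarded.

Answer: b

Derivation:
Initial committed: {b=12, e=15}
Op 1: UPDATE e=8 (auto-commit; committed e=8)
Op 2: BEGIN: in_txn=True, pending={}
Op 3: UPDATE b=14 (pending; pending now {b=14})
Op 4: ROLLBACK: discarded pending ['b']; in_txn=False
Op 5: BEGIN: in_txn=True, pending={}
Op 6: UPDATE b=6 (pending; pending now {b=6})
Op 7: ROLLBACK: discarded pending ['b']; in_txn=False
Op 8: UPDATE b=15 (auto-commit; committed b=15)
ROLLBACK at op 4 discards: ['b']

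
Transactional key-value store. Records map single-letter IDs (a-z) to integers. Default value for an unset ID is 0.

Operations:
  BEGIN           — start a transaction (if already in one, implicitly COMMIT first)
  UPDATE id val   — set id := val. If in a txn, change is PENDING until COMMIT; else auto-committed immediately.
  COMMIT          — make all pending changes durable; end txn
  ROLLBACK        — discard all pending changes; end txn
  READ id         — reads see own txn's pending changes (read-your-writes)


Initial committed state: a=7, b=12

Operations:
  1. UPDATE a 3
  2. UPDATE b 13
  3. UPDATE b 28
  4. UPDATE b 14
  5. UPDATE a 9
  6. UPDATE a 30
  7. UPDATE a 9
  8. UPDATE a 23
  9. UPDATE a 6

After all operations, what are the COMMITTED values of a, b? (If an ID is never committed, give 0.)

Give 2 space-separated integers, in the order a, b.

Initial committed: {a=7, b=12}
Op 1: UPDATE a=3 (auto-commit; committed a=3)
Op 2: UPDATE b=13 (auto-commit; committed b=13)
Op 3: UPDATE b=28 (auto-commit; committed b=28)
Op 4: UPDATE b=14 (auto-commit; committed b=14)
Op 5: UPDATE a=9 (auto-commit; committed a=9)
Op 6: UPDATE a=30 (auto-commit; committed a=30)
Op 7: UPDATE a=9 (auto-commit; committed a=9)
Op 8: UPDATE a=23 (auto-commit; committed a=23)
Op 9: UPDATE a=6 (auto-commit; committed a=6)
Final committed: {a=6, b=14}

Answer: 6 14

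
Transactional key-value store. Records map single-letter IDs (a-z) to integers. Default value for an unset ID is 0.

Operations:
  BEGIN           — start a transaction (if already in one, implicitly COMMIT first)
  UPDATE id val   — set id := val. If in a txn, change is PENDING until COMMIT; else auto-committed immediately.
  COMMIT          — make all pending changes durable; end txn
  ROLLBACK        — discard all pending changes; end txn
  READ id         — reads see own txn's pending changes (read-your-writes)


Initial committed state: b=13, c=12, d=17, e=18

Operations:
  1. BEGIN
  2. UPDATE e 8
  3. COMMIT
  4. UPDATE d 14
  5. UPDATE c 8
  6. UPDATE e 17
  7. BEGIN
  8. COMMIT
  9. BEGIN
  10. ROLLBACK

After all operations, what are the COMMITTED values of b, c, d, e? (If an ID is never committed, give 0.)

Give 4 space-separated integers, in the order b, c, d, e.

Initial committed: {b=13, c=12, d=17, e=18}
Op 1: BEGIN: in_txn=True, pending={}
Op 2: UPDATE e=8 (pending; pending now {e=8})
Op 3: COMMIT: merged ['e'] into committed; committed now {b=13, c=12, d=17, e=8}
Op 4: UPDATE d=14 (auto-commit; committed d=14)
Op 5: UPDATE c=8 (auto-commit; committed c=8)
Op 6: UPDATE e=17 (auto-commit; committed e=17)
Op 7: BEGIN: in_txn=True, pending={}
Op 8: COMMIT: merged [] into committed; committed now {b=13, c=8, d=14, e=17}
Op 9: BEGIN: in_txn=True, pending={}
Op 10: ROLLBACK: discarded pending []; in_txn=False
Final committed: {b=13, c=8, d=14, e=17}

Answer: 13 8 14 17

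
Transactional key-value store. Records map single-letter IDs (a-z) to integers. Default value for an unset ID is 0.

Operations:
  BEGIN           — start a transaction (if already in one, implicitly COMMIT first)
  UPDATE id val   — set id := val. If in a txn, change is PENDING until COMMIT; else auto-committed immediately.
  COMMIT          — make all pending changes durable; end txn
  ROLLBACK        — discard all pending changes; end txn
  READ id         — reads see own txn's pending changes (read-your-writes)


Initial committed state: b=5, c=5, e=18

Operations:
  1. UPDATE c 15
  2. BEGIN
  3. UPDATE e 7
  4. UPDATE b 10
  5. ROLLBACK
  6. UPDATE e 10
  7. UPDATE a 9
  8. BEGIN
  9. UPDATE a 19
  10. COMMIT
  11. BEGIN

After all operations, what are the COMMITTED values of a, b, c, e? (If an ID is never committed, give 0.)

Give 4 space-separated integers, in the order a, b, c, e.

Initial committed: {b=5, c=5, e=18}
Op 1: UPDATE c=15 (auto-commit; committed c=15)
Op 2: BEGIN: in_txn=True, pending={}
Op 3: UPDATE e=7 (pending; pending now {e=7})
Op 4: UPDATE b=10 (pending; pending now {b=10, e=7})
Op 5: ROLLBACK: discarded pending ['b', 'e']; in_txn=False
Op 6: UPDATE e=10 (auto-commit; committed e=10)
Op 7: UPDATE a=9 (auto-commit; committed a=9)
Op 8: BEGIN: in_txn=True, pending={}
Op 9: UPDATE a=19 (pending; pending now {a=19})
Op 10: COMMIT: merged ['a'] into committed; committed now {a=19, b=5, c=15, e=10}
Op 11: BEGIN: in_txn=True, pending={}
Final committed: {a=19, b=5, c=15, e=10}

Answer: 19 5 15 10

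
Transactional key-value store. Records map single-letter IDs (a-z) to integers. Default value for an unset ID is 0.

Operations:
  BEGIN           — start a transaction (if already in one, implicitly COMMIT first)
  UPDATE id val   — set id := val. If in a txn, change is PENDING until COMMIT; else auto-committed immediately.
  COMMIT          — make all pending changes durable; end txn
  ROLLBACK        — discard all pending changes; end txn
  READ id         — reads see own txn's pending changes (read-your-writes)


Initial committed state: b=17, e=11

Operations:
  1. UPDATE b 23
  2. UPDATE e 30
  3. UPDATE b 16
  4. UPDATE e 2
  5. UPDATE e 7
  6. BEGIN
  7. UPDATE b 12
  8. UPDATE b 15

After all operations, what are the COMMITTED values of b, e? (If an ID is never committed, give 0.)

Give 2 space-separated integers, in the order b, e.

Answer: 16 7

Derivation:
Initial committed: {b=17, e=11}
Op 1: UPDATE b=23 (auto-commit; committed b=23)
Op 2: UPDATE e=30 (auto-commit; committed e=30)
Op 3: UPDATE b=16 (auto-commit; committed b=16)
Op 4: UPDATE e=2 (auto-commit; committed e=2)
Op 5: UPDATE e=7 (auto-commit; committed e=7)
Op 6: BEGIN: in_txn=True, pending={}
Op 7: UPDATE b=12 (pending; pending now {b=12})
Op 8: UPDATE b=15 (pending; pending now {b=15})
Final committed: {b=16, e=7}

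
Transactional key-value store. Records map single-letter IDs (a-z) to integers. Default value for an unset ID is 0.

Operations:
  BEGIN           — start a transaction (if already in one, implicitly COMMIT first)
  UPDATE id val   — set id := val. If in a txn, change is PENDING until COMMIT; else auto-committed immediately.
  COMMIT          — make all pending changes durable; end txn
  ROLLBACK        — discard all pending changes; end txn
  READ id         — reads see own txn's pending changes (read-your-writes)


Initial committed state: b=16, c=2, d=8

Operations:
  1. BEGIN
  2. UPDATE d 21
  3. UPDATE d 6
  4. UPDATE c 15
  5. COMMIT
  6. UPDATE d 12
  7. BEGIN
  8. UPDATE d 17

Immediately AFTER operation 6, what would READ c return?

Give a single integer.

Initial committed: {b=16, c=2, d=8}
Op 1: BEGIN: in_txn=True, pending={}
Op 2: UPDATE d=21 (pending; pending now {d=21})
Op 3: UPDATE d=6 (pending; pending now {d=6})
Op 4: UPDATE c=15 (pending; pending now {c=15, d=6})
Op 5: COMMIT: merged ['c', 'd'] into committed; committed now {b=16, c=15, d=6}
Op 6: UPDATE d=12 (auto-commit; committed d=12)
After op 6: visible(c) = 15 (pending={}, committed={b=16, c=15, d=12})

Answer: 15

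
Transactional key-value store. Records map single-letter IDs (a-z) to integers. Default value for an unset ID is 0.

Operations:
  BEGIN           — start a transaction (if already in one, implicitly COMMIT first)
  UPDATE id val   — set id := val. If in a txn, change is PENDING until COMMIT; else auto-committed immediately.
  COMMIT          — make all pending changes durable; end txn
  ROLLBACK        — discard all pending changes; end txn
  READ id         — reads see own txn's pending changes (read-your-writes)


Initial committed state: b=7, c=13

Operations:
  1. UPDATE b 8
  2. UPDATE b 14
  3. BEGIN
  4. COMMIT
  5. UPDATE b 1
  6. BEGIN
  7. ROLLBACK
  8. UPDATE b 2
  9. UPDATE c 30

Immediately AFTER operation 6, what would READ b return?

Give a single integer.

Answer: 1

Derivation:
Initial committed: {b=7, c=13}
Op 1: UPDATE b=8 (auto-commit; committed b=8)
Op 2: UPDATE b=14 (auto-commit; committed b=14)
Op 3: BEGIN: in_txn=True, pending={}
Op 4: COMMIT: merged [] into committed; committed now {b=14, c=13}
Op 5: UPDATE b=1 (auto-commit; committed b=1)
Op 6: BEGIN: in_txn=True, pending={}
After op 6: visible(b) = 1 (pending={}, committed={b=1, c=13})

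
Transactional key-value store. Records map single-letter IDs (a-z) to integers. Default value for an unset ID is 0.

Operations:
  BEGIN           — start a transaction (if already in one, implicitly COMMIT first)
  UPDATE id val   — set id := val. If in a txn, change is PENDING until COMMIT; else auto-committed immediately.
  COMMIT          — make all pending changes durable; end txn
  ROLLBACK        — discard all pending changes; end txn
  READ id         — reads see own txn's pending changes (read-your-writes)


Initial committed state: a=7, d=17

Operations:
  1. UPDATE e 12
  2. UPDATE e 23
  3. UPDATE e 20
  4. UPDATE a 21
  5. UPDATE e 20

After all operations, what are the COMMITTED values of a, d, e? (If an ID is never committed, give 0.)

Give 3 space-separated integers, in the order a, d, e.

Answer: 21 17 20

Derivation:
Initial committed: {a=7, d=17}
Op 1: UPDATE e=12 (auto-commit; committed e=12)
Op 2: UPDATE e=23 (auto-commit; committed e=23)
Op 3: UPDATE e=20 (auto-commit; committed e=20)
Op 4: UPDATE a=21 (auto-commit; committed a=21)
Op 5: UPDATE e=20 (auto-commit; committed e=20)
Final committed: {a=21, d=17, e=20}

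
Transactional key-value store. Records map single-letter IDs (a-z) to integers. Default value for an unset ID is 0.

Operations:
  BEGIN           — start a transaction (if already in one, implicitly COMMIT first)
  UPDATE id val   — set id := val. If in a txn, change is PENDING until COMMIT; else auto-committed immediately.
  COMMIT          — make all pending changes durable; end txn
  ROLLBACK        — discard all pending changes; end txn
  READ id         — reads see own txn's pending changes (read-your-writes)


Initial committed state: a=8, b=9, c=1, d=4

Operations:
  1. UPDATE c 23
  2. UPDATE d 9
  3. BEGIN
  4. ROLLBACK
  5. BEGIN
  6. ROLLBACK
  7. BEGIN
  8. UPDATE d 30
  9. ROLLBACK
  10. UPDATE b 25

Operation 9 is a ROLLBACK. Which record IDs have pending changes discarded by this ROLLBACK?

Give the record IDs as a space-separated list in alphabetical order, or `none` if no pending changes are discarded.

Answer: d

Derivation:
Initial committed: {a=8, b=9, c=1, d=4}
Op 1: UPDATE c=23 (auto-commit; committed c=23)
Op 2: UPDATE d=9 (auto-commit; committed d=9)
Op 3: BEGIN: in_txn=True, pending={}
Op 4: ROLLBACK: discarded pending []; in_txn=False
Op 5: BEGIN: in_txn=True, pending={}
Op 6: ROLLBACK: discarded pending []; in_txn=False
Op 7: BEGIN: in_txn=True, pending={}
Op 8: UPDATE d=30 (pending; pending now {d=30})
Op 9: ROLLBACK: discarded pending ['d']; in_txn=False
Op 10: UPDATE b=25 (auto-commit; committed b=25)
ROLLBACK at op 9 discards: ['d']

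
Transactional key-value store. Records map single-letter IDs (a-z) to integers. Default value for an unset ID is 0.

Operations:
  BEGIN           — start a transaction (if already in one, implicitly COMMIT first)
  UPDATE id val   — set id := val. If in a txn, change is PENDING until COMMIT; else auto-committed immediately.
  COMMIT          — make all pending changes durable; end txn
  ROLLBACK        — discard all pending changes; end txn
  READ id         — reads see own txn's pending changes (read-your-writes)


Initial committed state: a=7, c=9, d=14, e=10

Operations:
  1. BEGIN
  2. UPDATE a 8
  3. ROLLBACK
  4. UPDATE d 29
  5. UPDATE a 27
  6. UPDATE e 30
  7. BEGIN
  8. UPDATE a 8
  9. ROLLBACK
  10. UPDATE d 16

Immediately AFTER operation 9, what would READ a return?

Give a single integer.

Initial committed: {a=7, c=9, d=14, e=10}
Op 1: BEGIN: in_txn=True, pending={}
Op 2: UPDATE a=8 (pending; pending now {a=8})
Op 3: ROLLBACK: discarded pending ['a']; in_txn=False
Op 4: UPDATE d=29 (auto-commit; committed d=29)
Op 5: UPDATE a=27 (auto-commit; committed a=27)
Op 6: UPDATE e=30 (auto-commit; committed e=30)
Op 7: BEGIN: in_txn=True, pending={}
Op 8: UPDATE a=8 (pending; pending now {a=8})
Op 9: ROLLBACK: discarded pending ['a']; in_txn=False
After op 9: visible(a) = 27 (pending={}, committed={a=27, c=9, d=29, e=30})

Answer: 27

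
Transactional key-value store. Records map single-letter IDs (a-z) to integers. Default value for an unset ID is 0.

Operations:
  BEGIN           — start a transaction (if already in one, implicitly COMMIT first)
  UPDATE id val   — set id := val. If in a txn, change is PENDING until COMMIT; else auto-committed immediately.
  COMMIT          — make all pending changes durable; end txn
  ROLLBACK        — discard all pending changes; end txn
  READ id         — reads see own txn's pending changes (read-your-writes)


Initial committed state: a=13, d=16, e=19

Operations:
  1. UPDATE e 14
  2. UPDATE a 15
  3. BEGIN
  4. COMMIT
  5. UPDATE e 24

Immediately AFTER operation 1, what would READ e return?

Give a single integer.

Answer: 14

Derivation:
Initial committed: {a=13, d=16, e=19}
Op 1: UPDATE e=14 (auto-commit; committed e=14)
After op 1: visible(e) = 14 (pending={}, committed={a=13, d=16, e=14})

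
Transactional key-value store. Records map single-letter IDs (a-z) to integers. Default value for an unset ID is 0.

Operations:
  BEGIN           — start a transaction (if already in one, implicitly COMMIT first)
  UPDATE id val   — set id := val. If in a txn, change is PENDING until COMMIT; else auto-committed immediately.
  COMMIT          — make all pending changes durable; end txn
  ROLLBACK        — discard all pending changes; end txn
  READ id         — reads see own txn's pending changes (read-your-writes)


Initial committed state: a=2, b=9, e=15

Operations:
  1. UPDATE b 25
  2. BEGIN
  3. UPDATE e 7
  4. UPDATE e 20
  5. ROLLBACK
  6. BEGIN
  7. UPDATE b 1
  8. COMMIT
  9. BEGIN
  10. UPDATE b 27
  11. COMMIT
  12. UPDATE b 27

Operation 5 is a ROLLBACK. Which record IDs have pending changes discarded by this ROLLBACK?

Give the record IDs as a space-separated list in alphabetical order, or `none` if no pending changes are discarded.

Initial committed: {a=2, b=9, e=15}
Op 1: UPDATE b=25 (auto-commit; committed b=25)
Op 2: BEGIN: in_txn=True, pending={}
Op 3: UPDATE e=7 (pending; pending now {e=7})
Op 4: UPDATE e=20 (pending; pending now {e=20})
Op 5: ROLLBACK: discarded pending ['e']; in_txn=False
Op 6: BEGIN: in_txn=True, pending={}
Op 7: UPDATE b=1 (pending; pending now {b=1})
Op 8: COMMIT: merged ['b'] into committed; committed now {a=2, b=1, e=15}
Op 9: BEGIN: in_txn=True, pending={}
Op 10: UPDATE b=27 (pending; pending now {b=27})
Op 11: COMMIT: merged ['b'] into committed; committed now {a=2, b=27, e=15}
Op 12: UPDATE b=27 (auto-commit; committed b=27)
ROLLBACK at op 5 discards: ['e']

Answer: e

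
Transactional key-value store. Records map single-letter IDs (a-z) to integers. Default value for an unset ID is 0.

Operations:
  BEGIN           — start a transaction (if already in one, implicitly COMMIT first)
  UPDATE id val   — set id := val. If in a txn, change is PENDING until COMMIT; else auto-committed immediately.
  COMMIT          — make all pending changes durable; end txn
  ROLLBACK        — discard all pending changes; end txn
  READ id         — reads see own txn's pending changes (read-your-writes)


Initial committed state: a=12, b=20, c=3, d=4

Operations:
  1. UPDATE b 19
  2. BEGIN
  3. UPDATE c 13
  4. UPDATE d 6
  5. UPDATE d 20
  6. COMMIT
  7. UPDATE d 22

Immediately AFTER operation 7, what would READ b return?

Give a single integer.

Initial committed: {a=12, b=20, c=3, d=4}
Op 1: UPDATE b=19 (auto-commit; committed b=19)
Op 2: BEGIN: in_txn=True, pending={}
Op 3: UPDATE c=13 (pending; pending now {c=13})
Op 4: UPDATE d=6 (pending; pending now {c=13, d=6})
Op 5: UPDATE d=20 (pending; pending now {c=13, d=20})
Op 6: COMMIT: merged ['c', 'd'] into committed; committed now {a=12, b=19, c=13, d=20}
Op 7: UPDATE d=22 (auto-commit; committed d=22)
After op 7: visible(b) = 19 (pending={}, committed={a=12, b=19, c=13, d=22})

Answer: 19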